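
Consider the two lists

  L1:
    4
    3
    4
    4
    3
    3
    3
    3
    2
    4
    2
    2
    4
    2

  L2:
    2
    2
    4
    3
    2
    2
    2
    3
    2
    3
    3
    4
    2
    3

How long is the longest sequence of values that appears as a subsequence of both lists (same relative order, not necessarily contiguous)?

7

Taking 4 at L1[1]=L2[3]; then 3 at L1[2]=L2[4]; then 3 at L1[5]=L2[8]; then 3 at L1[7]=L2[10]; then 3 at L1[8]=L2[11]; then 4 at L1[10]=L2[12]; then 2 at L1[11]=L2[13] gives a common subsequence of length 7, and the DP table's final entry dp[14][14] is also 7, so no common subsequence is longer.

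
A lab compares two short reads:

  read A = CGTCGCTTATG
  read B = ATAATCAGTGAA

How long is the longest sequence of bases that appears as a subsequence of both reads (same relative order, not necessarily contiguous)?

Let dp[i][j] be the LCS length of the first i bases of read A and the first j bases of read B. dp[i][j] = dp[i-1][j-1]+1 when the i-th and j-th bases match, else max(dp[i-1][j], dp[i][j-1]).
    ·  A  T  A  A  T  C  A  G  T  G  A  A
 ·  0  0  0  0  0  0  0  0  0  0  0  0  0
 C  0  0  0  0  0  0  1  1  1  1  1  1  1
 G  0  0  0  0  0  0  1  1  2  2  2  2  2
 T  0  0  1  1  1  1  1  1  2  3  3  3  3
 C  0  0  1  1  1  1  2  2  2  3  3  3  3
 G  0  0  1  1  1  1  2  2  3  3  4  4  4
 C  0  0  1  1  1  1  2  2  3  3  4  4  4
 T  0  0  1  1  1  2  2  2  3  4  4  4  4
 T  0  0  1  1  1  2  2  2  3  4  4  4  4
 A  0  1  1  2  2  2  2  3  3  4  4  5  5
 T  0  1  2  2  2  3  3  3  3  4  4  5  5
 G  0  1  2  2  2  3  3  3  4  4  5  5  5
dp[11][12] = 5. One LCS (by backtracking along matches): CGTGA.

5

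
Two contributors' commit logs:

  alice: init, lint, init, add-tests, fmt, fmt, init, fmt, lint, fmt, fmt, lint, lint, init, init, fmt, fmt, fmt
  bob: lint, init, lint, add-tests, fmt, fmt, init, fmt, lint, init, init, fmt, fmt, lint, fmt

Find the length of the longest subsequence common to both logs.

Taking init at alice[1]=bob[2]; then lint at alice[2]=bob[3]; then add-tests at alice[4]=bob[4]; then fmt at alice[5]=bob[5]; then fmt at alice[6]=bob[6]; then init at alice[7]=bob[7]; then fmt at alice[11]=bob[8]; then lint at alice[13]=bob[9]; then init at alice[14]=bob[10]; then init at alice[15]=bob[11]; then fmt at alice[16]=bob[12]; then fmt at alice[17]=bob[13]; then fmt at alice[18]=bob[15] gives a common subsequence of length 13. dp[18][15] = 13 confirms this is the maximum.

13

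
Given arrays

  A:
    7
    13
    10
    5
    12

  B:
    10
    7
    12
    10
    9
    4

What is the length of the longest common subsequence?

Pick 7 [1,2] → 10 [3,4]; all 2 values appear in both, in order. Since dp[5][6] = 2, nothing longer is possible.

2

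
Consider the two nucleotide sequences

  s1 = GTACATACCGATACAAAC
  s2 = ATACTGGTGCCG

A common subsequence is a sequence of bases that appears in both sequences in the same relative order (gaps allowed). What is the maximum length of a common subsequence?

8

Match T (s1 #2, s2 #2), A (s1 #3, s2 #3), C (s1 #4, s2 #4), T (s1 #6, s2 #5), G (s1 #10, s2 #7), T (s1 #12, s2 #8), C (s1 #14, s2 #10), C (s1 #18, s2 #11) — 8 bases in the same relative order in both. Since dp[18][12] = 8, nothing longer is possible.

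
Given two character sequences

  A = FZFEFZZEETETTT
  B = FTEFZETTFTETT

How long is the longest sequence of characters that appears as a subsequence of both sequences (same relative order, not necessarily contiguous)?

9

Pick F (A #1, B #1) → E (A #4, B #3) → F (A #5, B #4) → Z (A #7, B #5) → E (A #8, B #6) → T (A #10, B #10) → E (A #11, B #11) → T (A #13, B #12) → T (A #14, B #13); all 9 characters appear in both, in order. The LCS DP gives dp[14][13] = 9, so this is optimal.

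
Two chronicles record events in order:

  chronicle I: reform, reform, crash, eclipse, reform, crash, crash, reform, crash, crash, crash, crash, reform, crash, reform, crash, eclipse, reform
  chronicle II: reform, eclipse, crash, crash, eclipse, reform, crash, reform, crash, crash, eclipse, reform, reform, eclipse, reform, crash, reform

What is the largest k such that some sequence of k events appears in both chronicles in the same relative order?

Pick reform (chronicle I #1, chronicle II #1) → crash (chronicle I #3, chronicle II #4) → eclipse (chronicle I #4, chronicle II #5) → reform (chronicle I #5, chronicle II #6) → crash (chronicle I #7, chronicle II #7) → reform (chronicle I #8, chronicle II #8) → crash (chronicle I #9, chronicle II #9) → crash (chronicle I #10, chronicle II #10) → reform (chronicle I #13, chronicle II #13) → reform (chronicle I #15, chronicle II #15) → crash (chronicle I #16, chronicle II #16) → reform (chronicle I #18, chronicle II #17); all 12 events appear in both, in order, and the DP table's final entry dp[18][17] is also 12, so no common subsequence is longer.

12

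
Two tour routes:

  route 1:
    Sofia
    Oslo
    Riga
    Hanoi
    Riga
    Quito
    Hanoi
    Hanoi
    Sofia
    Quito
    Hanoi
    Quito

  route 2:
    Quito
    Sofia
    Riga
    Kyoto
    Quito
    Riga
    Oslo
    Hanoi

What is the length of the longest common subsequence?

4

Taking Sofia (route 1 #1, route 2 #2); then Riga (route 1 #3, route 2 #3); then Riga (route 1 #5, route 2 #6); then Hanoi (route 1 #11, route 2 #8) gives a common subsequence of length 4. Since dp[12][8] = 4, nothing longer is possible.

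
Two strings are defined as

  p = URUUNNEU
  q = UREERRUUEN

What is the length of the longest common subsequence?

5

One common subsequence of length 5: U [1,1], R [2,6], U [3,7], U [4,8], N [6,10]. Since dp[8][10] = 5, nothing longer is possible.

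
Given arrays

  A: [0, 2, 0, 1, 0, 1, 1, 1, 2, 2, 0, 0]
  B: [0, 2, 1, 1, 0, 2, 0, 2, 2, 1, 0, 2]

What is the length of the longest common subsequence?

One common subsequence of length 7: 0 (A #1, B #1), 2 (A #2, B #2), 0 (A #3, B #5), 0 (A #5, B #7), 2 (A #9, B #8), 2 (A #10, B #9), 0 (A #11, B #11), and the DP table's final entry dp[12][12] is also 7, so no common subsequence is longer.

7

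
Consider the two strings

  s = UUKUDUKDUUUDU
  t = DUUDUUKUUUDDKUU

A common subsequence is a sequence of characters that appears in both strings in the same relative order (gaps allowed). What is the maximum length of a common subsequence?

Match U at s[1]=t[2], then U at s[2]=t[3], then U at s[4]=t[5], then U at s[6]=t[6], then K at s[7]=t[7], then U at s[9]=t[8], then U at s[10]=t[9], then U at s[11]=t[10], then D at s[12]=t[12], then U at s[13]=t[15] — 10 characters in the same relative order in both. Since dp[13][15] = 10, nothing longer is possible.

10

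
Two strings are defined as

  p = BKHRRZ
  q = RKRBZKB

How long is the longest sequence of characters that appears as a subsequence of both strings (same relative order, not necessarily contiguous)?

One common subsequence of length 3: K (p #2, q #2) → R (p #4, q #3) → Z (p #6, q #5). dp[6][7] = 3 confirms this is the maximum.

3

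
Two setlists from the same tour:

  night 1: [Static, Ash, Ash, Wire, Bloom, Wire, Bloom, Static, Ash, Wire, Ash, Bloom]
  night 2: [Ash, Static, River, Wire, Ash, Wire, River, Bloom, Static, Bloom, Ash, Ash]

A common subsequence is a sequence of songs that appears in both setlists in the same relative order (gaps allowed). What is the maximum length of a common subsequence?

Taking Static (night 1 #1, night 2 #2), then Ash (night 1 #3, night 2 #5), then Wire (night 1 #4, night 2 #6), then Bloom (night 1 #5, night 2 #8), then Bloom (night 1 #7, night 2 #10), then Ash (night 1 #9, night 2 #11), then Ash (night 1 #11, night 2 #12) gives a common subsequence of length 7. dp[12][12] = 7 confirms this is the maximum.

7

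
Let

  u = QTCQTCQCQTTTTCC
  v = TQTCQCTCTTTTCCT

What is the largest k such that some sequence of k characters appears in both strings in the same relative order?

12

One common subsequence of length 12: Q (u #1, v #2), then T (u #2, v #3), then C (u #3, v #4), then Q (u #4, v #5), then T (u #5, v #7), then C (u #8, v #8), then T (u #10, v #9), then T (u #11, v #10), then T (u #12, v #11), then T (u #13, v #12), then C (u #14, v #13), then C (u #15, v #14). dp[15][15] = 12 confirms this is the maximum.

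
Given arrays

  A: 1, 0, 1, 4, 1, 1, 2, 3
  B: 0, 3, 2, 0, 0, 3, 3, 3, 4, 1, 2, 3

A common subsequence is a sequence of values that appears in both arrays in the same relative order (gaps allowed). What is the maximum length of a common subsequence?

5

Let dp[i][j] be the LCS length of the first i values of A and the first j values of B. dp[i][j] = dp[i-1][j-1]+1 when the i-th and j-th values match, else max(dp[i-1][j], dp[i][j-1]).
    ·  0  3  2  0  0  3  3  3  4  1  2  3
 ·  0  0  0  0  0  0  0  0  0  0  0  0  0
 1  0  0  0  0  0  0  0  0  0  0  1  1  1
 0  0  1  1  1  1  1  1  1  1  1  1  1  1
 1  0  1  1  1  1  1  1  1  1  1  2  2  2
 4  0  1  1  1  1  1  1  1  1  2  2  2  2
 1  0  1  1  1  1  1  1  1  1  2  3  3  3
 1  0  1  1  1  1  1  1  1  1  2  3  3  3
 2  0  1  1  2  2  2  2  2  2  2  3  4  4
 3  0  1  2  2  2  2  3  3  3  3  3  4  5
dp[8][12] = 5. One LCS (by backtracking along matches): 0, 4, 1, 2, 3.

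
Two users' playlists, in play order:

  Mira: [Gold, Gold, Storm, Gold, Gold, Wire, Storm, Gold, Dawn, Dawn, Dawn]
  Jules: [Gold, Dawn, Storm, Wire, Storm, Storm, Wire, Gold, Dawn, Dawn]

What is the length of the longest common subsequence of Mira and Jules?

7

Match Gold [1,1] → Storm [3,3] → Wire [6,4] → Storm [7,6] → Gold [8,8] → Dawn [10,9] → Dawn [11,10] — 7 songs in the same relative order in both. The LCS DP gives dp[11][10] = 7, so this is optimal.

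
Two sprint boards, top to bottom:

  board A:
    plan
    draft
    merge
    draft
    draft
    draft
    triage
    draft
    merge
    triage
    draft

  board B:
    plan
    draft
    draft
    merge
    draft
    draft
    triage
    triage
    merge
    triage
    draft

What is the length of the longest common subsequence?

9

One common subsequence of length 9: plan at board A[1]=board B[1], draft at board A[2]=board B[3], merge at board A[3]=board B[4], draft at board A[4]=board B[5], draft at board A[5]=board B[6], triage at board A[7]=board B[8], merge at board A[9]=board B[9], triage at board A[10]=board B[10], draft at board A[11]=board B[11]. The LCS DP gives dp[11][11] = 9, so this is optimal.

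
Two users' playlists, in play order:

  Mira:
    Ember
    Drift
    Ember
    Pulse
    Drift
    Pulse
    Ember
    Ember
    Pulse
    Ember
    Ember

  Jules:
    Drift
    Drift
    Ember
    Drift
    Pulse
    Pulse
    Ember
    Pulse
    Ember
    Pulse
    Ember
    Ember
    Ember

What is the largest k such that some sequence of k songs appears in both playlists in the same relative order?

9

One common subsequence of length 9: Ember [1,3] → Drift [2,4] → Pulse [4,5] → Pulse [6,6] → Ember [7,7] → Ember [8,9] → Pulse [9,10] → Ember [10,12] → Ember [11,13]. Since dp[11][13] = 9, nothing longer is possible.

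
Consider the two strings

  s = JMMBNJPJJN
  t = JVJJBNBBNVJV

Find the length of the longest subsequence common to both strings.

Match J (s #1, t #4), then B (s #4, t #8), then N (s #5, t #9), then J (s #6, t #11) — 4 characters in the same relative order in both. dp[10][12] = 4 confirms this is the maximum.

4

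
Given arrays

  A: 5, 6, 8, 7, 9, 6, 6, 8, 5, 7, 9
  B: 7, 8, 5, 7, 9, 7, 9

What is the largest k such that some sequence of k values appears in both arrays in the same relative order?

5

Taking 5 [1,3], then 7 [4,4], then 9 [5,5], then 7 [10,6], then 9 [11,7] gives a common subsequence of length 5. dp[11][7] = 5 confirms this is the maximum.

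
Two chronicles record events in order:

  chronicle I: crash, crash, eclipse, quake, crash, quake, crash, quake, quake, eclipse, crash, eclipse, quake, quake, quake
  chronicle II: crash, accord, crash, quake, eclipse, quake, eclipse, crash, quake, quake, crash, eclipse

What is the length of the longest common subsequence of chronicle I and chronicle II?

Match crash [1,1], crash [2,3], eclipse [3,5], quake [4,6], crash [7,8], quake [8,9], quake [9,10], crash [11,11], eclipse [12,12] — 9 events in the same relative order in both. The LCS DP gives dp[15][12] = 9, so this is optimal.

9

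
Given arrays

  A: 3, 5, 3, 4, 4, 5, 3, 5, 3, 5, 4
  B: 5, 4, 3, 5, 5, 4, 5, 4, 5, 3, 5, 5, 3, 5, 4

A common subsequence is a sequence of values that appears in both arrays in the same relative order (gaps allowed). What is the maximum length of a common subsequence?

10

Pick 3 (A #1, B #3); then 5 (A #2, B #5); then 4 (A #4, B #6); then 4 (A #5, B #8); then 5 (A #6, B #9); then 3 (A #7, B #10); then 5 (A #8, B #12); then 3 (A #9, B #13); then 5 (A #10, B #14); then 4 (A #11, B #15); all 10 values appear in both, in order, and the DP table's final entry dp[11][15] is also 10, so no common subsequence is longer.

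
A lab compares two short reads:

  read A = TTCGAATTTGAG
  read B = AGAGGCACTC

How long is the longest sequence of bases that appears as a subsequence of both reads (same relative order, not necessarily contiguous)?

4

Taking G [4,2]; then A [5,3]; then A [6,7]; then T [7,9] gives a common subsequence of length 4. Since dp[12][10] = 4, nothing longer is possible.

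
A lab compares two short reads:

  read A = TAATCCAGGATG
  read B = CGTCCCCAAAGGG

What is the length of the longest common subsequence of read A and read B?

Pick T at read A[1]=read B[3] → A at read A[2]=read B[8] → A at read A[3]=read B[9] → A at read A[7]=read B[10] → G at read A[8]=read B[11] → G at read A[9]=read B[12] → G at read A[12]=read B[13]; all 7 bases appear in both, in order, and the DP table's final entry dp[12][13] is also 7, so no common subsequence is longer.

7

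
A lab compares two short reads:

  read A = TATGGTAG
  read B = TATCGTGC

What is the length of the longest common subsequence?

6

Pick T [1,1]; then A [2,2]; then T [3,3]; then G [5,5]; then T [6,6]; then G [8,7]; all 6 bases appear in both, in order. The LCS DP gives dp[8][8] = 6, so this is optimal.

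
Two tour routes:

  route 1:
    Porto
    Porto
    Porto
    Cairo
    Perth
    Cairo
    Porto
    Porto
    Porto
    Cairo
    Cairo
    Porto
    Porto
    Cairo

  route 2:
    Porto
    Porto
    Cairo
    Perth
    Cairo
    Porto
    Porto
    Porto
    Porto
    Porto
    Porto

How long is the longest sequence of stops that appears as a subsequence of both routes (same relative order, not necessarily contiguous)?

10

Taking Porto [2,1]; then Porto [3,2]; then Cairo [4,3]; then Perth [5,4]; then Cairo [6,5]; then Porto [7,7]; then Porto [8,8]; then Porto [9,9]; then Porto [12,10]; then Porto [13,11] gives a common subsequence of length 10, and the DP table's final entry dp[14][11] is also 10, so no common subsequence is longer.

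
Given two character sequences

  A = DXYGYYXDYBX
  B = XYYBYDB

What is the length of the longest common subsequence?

Match X (A #2, B #1); then Y (A #3, B #2); then Y (A #5, B #3); then Y (A #6, B #5); then D (A #8, B #6); then B (A #10, B #7) — 6 characters in the same relative order in both. Since dp[11][7] = 6, nothing longer is possible.

6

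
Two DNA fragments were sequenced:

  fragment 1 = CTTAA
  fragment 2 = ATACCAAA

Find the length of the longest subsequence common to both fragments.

3

Pick C (fragment 1 #1, fragment 2 #5) → A (fragment 1 #4, fragment 2 #7) → A (fragment 1 #5, fragment 2 #8); all 3 bases appear in both, in order. Since dp[5][8] = 3, nothing longer is possible.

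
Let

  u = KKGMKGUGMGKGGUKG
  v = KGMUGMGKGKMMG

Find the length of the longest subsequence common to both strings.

11

Pick K [2,1] → G [3,2] → M [4,3] → U [7,4] → G [8,5] → M [9,6] → G [10,7] → K [11,8] → G [13,9] → K [15,10] → G [16,13]; all 11 characters appear in both, in order. The LCS DP gives dp[16][13] = 11, so this is optimal.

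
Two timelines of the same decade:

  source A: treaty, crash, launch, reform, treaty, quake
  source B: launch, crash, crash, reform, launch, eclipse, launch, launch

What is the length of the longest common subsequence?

Match crash at source A[2]=source B[3] → launch at source A[3]=source B[8] — 2 events in the same relative order in both. Since dp[6][8] = 2, nothing longer is possible.

2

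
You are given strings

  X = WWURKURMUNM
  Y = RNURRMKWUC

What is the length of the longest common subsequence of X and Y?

5

Pick U at X[3]=Y[3], R at X[4]=Y[4], R at X[7]=Y[5], M at X[8]=Y[6], U at X[9]=Y[9]; all 5 characters appear in both, in order. The LCS DP gives dp[11][10] = 5, so this is optimal.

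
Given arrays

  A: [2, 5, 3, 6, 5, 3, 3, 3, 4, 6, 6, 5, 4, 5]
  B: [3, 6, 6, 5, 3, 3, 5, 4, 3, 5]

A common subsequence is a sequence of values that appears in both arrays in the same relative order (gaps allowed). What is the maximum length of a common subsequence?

8

Pick 3 at A[3]=B[1], then 6 at A[4]=B[3], then 5 at A[5]=B[4], then 3 at A[7]=B[5], then 3 at A[8]=B[6], then 5 at A[12]=B[7], then 4 at A[13]=B[8], then 5 at A[14]=B[10]; all 8 values appear in both, in order. Since dp[14][10] = 8, nothing longer is possible.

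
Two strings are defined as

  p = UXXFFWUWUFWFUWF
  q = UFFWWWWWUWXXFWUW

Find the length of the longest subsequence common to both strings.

Taking U at p[1]=q[1] → F at p[4]=q[2] → F at p[5]=q[3] → W at p[6]=q[8] → U at p[7]=q[9] → W at p[8]=q[10] → F at p[10]=q[13] → W at p[11]=q[14] → U at p[13]=q[15] → W at p[14]=q[16] gives a common subsequence of length 10. Since dp[15][16] = 10, nothing longer is possible.

10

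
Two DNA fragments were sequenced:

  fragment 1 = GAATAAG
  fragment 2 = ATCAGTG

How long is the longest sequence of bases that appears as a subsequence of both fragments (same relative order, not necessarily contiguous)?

4

Let dp[i][j] be the LCS length of the first i bases of fragment 1 and the first j bases of fragment 2. dp[i][j] = dp[i-1][j-1]+1 when the i-th and j-th bases match, else max(dp[i-1][j], dp[i][j-1]).
    ·  A  T  C  A  G  T  G
 ·  0  0  0  0  0  0  0  0
 G  0  0  0  0  0  1  1  1
 A  0  1  1  1  1  1  1  1
 A  0  1  1  1  2  2  2  2
 T  0  1  2  2  2  2  3  3
 A  0  1  2  2  3  3  3  3
 A  0  1  2  2  3  3  3  3
 G  0  1  2  2  3  4  4  4
dp[7][7] = 4. One LCS (by backtracking along matches): AATG.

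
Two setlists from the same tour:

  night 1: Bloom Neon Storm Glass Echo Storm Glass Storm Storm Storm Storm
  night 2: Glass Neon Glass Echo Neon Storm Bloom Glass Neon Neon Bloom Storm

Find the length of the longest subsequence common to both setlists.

6

Match Neon (night 1 #2, night 2 #2), Glass (night 1 #4, night 2 #3), Echo (night 1 #5, night 2 #4), Storm (night 1 #6, night 2 #6), Glass (night 1 #7, night 2 #8), Storm (night 1 #11, night 2 #12) — 6 songs in the same relative order in both, and the DP table's final entry dp[11][12] is also 6, so no common subsequence is longer.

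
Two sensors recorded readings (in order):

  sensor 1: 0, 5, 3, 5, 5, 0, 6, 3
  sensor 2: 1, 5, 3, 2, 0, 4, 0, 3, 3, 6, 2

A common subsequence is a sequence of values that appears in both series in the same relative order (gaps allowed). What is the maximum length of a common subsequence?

4

Let dp[i][j] be the LCS length of the first i values of sensor 1 and the first j values of sensor 2. dp[i][j] = dp[i-1][j-1]+1 when the i-th and j-th values match, else max(dp[i-1][j], dp[i][j-1]).
    ·  1  5  3  2  0  4  0  3  3  6  2
 ·  0  0  0  0  0  0  0  0  0  0  0  0
 0  0  0  0  0  0  1  1  1  1  1  1  1
 5  0  0  1  1  1  1  1  1  1  1  1  1
 3  0  0  1  2  2  2  2  2  2  2  2  2
 5  0  0  1  2  2  2  2  2  2  2  2  2
 5  0  0  1  2  2  2  2  2  2  2  2  2
 0  0  0  1  2  2  3  3  3  3  3  3  3
 6  0  0  1  2  2  3  3  3  3  3  4  4
 3  0  0  1  2  2  3  3  3  4  4  4  4
dp[8][11] = 4. One LCS (by backtracking along matches): 5, 3, 0, 6.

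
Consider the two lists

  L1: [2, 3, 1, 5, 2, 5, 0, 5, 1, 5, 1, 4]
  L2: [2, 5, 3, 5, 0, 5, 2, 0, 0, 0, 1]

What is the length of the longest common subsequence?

Taking 2 (L1 #1, L2 #1) → 3 (L1 #2, L2 #3) → 5 (L1 #4, L2 #6) → 2 (L1 #5, L2 #7) → 0 (L1 #7, L2 #10) → 1 (L1 #11, L2 #11) gives a common subsequence of length 6. The LCS DP gives dp[12][11] = 6, so this is optimal.

6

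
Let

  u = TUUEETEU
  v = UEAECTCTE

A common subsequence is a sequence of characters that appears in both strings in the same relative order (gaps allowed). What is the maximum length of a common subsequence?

Match U [3,1], then E [4,2], then E [5,4], then T [6,8], then E [7,9] — 5 characters in the same relative order in both, and the DP table's final entry dp[8][9] is also 5, so no common subsequence is longer.

5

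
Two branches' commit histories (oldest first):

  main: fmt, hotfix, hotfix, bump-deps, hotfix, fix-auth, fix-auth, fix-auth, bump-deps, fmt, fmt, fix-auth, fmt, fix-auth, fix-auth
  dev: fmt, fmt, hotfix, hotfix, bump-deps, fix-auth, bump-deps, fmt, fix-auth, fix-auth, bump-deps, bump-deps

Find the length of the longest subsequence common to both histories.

9

One common subsequence of length 9: fmt [1,2], hotfix [2,3], hotfix [3,4], bump-deps [4,5], fix-auth [8,6], bump-deps [9,7], fmt [11,8], fix-auth [12,9], fix-auth [14,10]. Since dp[15][12] = 9, nothing longer is possible.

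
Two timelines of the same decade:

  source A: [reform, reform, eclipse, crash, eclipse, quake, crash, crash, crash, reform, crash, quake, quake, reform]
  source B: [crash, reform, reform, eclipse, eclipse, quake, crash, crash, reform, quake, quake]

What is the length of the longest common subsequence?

Taking reform [1,2], then reform [2,3], then eclipse [3,4], then eclipse [5,5], then quake [6,6], then crash [8,7], then crash [9,8], then reform [10,9], then quake [12,10], then quake [13,11] gives a common subsequence of length 10, and the DP table's final entry dp[14][11] is also 10, so no common subsequence is longer.

10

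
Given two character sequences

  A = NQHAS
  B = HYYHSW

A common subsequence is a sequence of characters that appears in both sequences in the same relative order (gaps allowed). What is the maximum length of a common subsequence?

Taking H at A[3]=B[4]; then S at A[5]=B[5] gives a common subsequence of length 2. Since dp[5][6] = 2, nothing longer is possible.

2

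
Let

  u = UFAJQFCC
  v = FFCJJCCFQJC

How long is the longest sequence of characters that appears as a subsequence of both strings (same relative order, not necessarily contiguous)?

4

Pick F (u #2, v #2), then J (u #4, v #5), then Q (u #5, v #9), then C (u #8, v #11); all 4 characters appear in both, in order. dp[8][11] = 4 confirms this is the maximum.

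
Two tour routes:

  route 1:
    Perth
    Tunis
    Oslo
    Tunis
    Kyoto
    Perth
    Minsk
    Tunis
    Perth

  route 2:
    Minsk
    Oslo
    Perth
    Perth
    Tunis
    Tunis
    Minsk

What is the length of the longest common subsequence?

Pick Perth at route 1[1]=route 2[4], then Tunis at route 1[2]=route 2[5], then Tunis at route 1[4]=route 2[6], then Minsk at route 1[7]=route 2[7]; all 4 stops appear in both, in order. Since dp[9][7] = 4, nothing longer is possible.

4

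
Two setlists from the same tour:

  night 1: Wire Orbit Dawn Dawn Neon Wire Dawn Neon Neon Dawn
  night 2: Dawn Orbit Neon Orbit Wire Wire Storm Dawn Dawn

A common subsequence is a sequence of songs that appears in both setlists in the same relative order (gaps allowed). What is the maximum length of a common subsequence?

Match Orbit (night 1 #2, night 2 #2) → Neon (night 1 #5, night 2 #3) → Wire (night 1 #6, night 2 #6) → Dawn (night 1 #7, night 2 #8) → Dawn (night 1 #10, night 2 #9) — 5 songs in the same relative order in both, and the DP table's final entry dp[10][9] is also 5, so no common subsequence is longer.

5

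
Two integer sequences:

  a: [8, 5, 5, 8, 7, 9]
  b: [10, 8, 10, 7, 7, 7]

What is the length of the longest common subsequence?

Match 8 [1,2], then 7 [5,6] — 2 values in the same relative order in both. dp[6][6] = 2 confirms this is the maximum.

2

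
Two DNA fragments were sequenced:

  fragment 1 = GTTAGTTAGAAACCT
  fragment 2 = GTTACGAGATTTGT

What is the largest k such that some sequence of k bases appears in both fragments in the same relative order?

9

Match G (fragment 1 #1, fragment 2 #1); then T (fragment 1 #2, fragment 2 #2); then T (fragment 1 #3, fragment 2 #3); then A (fragment 1 #4, fragment 2 #7); then G (fragment 1 #5, fragment 2 #8); then T (fragment 1 #6, fragment 2 #11); then T (fragment 1 #7, fragment 2 #12); then G (fragment 1 #9, fragment 2 #13); then T (fragment 1 #15, fragment 2 #14) — 9 bases in the same relative order in both. dp[15][14] = 9 confirms this is the maximum.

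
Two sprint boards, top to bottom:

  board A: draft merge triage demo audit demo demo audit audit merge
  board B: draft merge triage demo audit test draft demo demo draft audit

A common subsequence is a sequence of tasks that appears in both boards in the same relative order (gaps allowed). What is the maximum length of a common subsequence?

Pick draft at board A[1]=board B[1]; then merge at board A[2]=board B[2]; then triage at board A[3]=board B[3]; then demo at board A[4]=board B[4]; then audit at board A[5]=board B[5]; then demo at board A[6]=board B[8]; then demo at board A[7]=board B[9]; then audit at board A[9]=board B[11]; all 8 tasks appear in both, in order. The LCS DP gives dp[10][11] = 8, so this is optimal.

8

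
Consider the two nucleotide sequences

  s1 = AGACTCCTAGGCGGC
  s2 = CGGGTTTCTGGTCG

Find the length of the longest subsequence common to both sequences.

One common subsequence of length 8: G (s1 #2, s2 #4) → T (s1 #5, s2 #7) → C (s1 #7, s2 #8) → T (s1 #8, s2 #9) → G (s1 #10, s2 #10) → G (s1 #11, s2 #11) → C (s1 #12, s2 #13) → G (s1 #14, s2 #14). dp[15][14] = 8 confirms this is the maximum.

8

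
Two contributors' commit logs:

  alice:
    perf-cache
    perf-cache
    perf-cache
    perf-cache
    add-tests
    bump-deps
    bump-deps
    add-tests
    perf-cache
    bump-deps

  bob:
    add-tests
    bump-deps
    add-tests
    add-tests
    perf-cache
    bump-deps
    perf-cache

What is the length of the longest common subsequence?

5

Pick add-tests [5,1], then bump-deps [6,2], then add-tests [8,4], then perf-cache [9,5], then bump-deps [10,6]; all 5 commits appear in both, in order. The LCS DP gives dp[10][7] = 5, so this is optimal.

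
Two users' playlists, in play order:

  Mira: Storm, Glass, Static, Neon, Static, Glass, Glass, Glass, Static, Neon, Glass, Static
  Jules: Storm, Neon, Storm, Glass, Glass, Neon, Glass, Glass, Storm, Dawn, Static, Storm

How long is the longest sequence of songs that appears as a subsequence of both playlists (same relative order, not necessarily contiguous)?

Pick Storm at Mira[1]=Jules[1], Neon at Mira[4]=Jules[2], Glass at Mira[6]=Jules[4], Glass at Mira[7]=Jules[5], Glass at Mira[8]=Jules[7], Glass at Mira[11]=Jules[8], Static at Mira[12]=Jules[11]; all 7 songs appear in both, in order, and the DP table's final entry dp[12][12] is also 7, so no common subsequence is longer.

7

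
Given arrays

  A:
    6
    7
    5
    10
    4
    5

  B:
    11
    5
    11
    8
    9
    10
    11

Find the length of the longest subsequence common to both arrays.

Pick 5 at A[3]=B[2] → 10 at A[4]=B[6]; all 2 values appear in both, in order, and the DP table's final entry dp[6][7] is also 2, so no common subsequence is longer.

2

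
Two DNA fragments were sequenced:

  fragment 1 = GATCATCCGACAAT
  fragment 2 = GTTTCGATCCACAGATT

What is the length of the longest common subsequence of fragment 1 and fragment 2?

Match G [1,1]; then T [3,4]; then C [4,5]; then A [5,7]; then T [6,8]; then C [7,9]; then C [8,10]; then A [10,11]; then C [11,12]; then A [12,13]; then A [13,15]; then T [14,17] — 12 bases in the same relative order in both, and the DP table's final entry dp[14][17] is also 12, so no common subsequence is longer.

12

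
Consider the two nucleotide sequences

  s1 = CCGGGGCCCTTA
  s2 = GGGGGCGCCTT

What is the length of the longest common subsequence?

9

Pick G (s1 #3, s2 #2), G (s1 #4, s2 #3), G (s1 #5, s2 #4), G (s1 #6, s2 #5), C (s1 #7, s2 #6), C (s1 #8, s2 #8), C (s1 #9, s2 #9), T (s1 #10, s2 #10), T (s1 #11, s2 #11); all 9 bases appear in both, in order. The LCS DP gives dp[12][11] = 9, so this is optimal.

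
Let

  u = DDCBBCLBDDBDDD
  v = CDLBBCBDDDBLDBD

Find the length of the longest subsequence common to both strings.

Taking D [1,2] → B [4,4] → B [5,5] → C [6,6] → B [8,7] → D [9,9] → D [10,10] → B [11,11] → D [12,13] → D [14,15] gives a common subsequence of length 10. dp[14][15] = 10 confirms this is the maximum.

10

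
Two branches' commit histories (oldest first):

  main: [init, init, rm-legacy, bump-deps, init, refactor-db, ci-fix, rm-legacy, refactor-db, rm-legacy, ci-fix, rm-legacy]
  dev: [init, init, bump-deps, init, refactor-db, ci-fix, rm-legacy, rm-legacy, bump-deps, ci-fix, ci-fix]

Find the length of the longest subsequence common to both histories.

Taking init [1,1], init [2,2], bump-deps [4,3], init [5,4], refactor-db [6,5], ci-fix [7,6], rm-legacy [8,7], rm-legacy [10,8], ci-fix [11,11] gives a common subsequence of length 9. Since dp[12][11] = 9, nothing longer is possible.

9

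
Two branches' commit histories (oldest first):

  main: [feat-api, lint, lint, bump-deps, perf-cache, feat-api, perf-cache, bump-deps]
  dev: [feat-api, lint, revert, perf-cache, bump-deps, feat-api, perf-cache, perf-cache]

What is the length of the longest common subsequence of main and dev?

Taking feat-api [1,1] → lint [2,2] → bump-deps [4,5] → perf-cache [5,7] → perf-cache [7,8] gives a common subsequence of length 5, and the DP table's final entry dp[8][8] is also 5, so no common subsequence is longer.

5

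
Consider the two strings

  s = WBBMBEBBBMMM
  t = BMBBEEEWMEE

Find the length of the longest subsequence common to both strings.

5

One common subsequence of length 5: B [2,1] → B [3,3] → B [5,4] → E [6,7] → M [10,9]. dp[12][11] = 5 confirms this is the maximum.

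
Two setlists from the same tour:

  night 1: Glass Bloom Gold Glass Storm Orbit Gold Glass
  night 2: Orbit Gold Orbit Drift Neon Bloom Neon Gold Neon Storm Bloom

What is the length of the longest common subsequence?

3

Match Bloom (night 1 #2, night 2 #6); then Gold (night 1 #3, night 2 #8); then Storm (night 1 #5, night 2 #10) — 3 songs in the same relative order in both. dp[8][11] = 3 confirms this is the maximum.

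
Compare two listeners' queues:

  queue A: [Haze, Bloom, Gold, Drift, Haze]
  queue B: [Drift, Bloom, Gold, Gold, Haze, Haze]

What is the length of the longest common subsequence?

3

Pick Bloom [2,2], Gold [3,4], Haze [5,6]; all 3 songs appear in both, in order. The LCS DP gives dp[5][6] = 3, so this is optimal.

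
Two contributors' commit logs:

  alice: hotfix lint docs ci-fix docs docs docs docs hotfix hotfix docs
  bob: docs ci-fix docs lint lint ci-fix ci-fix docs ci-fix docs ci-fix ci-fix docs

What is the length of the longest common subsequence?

One common subsequence of length 6: docs [3,1], then ci-fix [4,2], then docs [5,3], then docs [6,8], then docs [7,10], then docs [11,13]. Since dp[11][13] = 6, nothing longer is possible.

6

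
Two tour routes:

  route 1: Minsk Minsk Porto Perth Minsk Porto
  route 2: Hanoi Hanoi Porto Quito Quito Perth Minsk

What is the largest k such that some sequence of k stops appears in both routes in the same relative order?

3

Pick Porto [3,3], Perth [4,6], Minsk [5,7]; all 3 stops appear in both, in order. The LCS DP gives dp[6][7] = 3, so this is optimal.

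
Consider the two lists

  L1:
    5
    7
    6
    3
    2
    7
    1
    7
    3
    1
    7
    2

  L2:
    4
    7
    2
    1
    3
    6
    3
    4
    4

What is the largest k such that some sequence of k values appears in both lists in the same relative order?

Let dp[i][j] be the LCS length of the first i values of L1 and the first j values of L2. dp[i][j] = dp[i-1][j-1]+1 when the i-th and j-th values match, else max(dp[i-1][j], dp[i][j-1]).
    ·  4  7  2  1  3  6  3  4  4
 ·  0  0  0  0  0  0  0  0  0  0
 5  0  0  0  0  0  0  0  0  0  0
 7  0  0  1  1  1  1  1  1  1  1
 6  0  0  1  1  1  1  2  2  2  2
 3  0  0  1  1  1  2  2  3  3  3
 2  0  0  1  2  2  2  2  3  3  3
 7  0  0  1  2  2  2  2  3  3  3
 1  0  0  1  2  3  3  3  3  3  3
 7  0  0  1  2  3  3  3  3  3  3
 3  0  0  1  2  3  4  4  4  4  4
 1  0  0  1  2  3  4  4  4  4  4
 7  0  0  1  2  3  4  4  4  4  4
 2  0  0  1  2  3  4  4  4  4  4
dp[12][9] = 4. One LCS (by backtracking along matches): 7, 2, 1, 3.

4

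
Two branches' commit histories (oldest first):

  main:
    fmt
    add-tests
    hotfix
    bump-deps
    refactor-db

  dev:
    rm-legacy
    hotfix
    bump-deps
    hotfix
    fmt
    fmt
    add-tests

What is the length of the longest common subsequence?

Match fmt [1,6], then add-tests [2,7] — 2 commits in the same relative order in both. dp[5][7] = 2 confirms this is the maximum.

2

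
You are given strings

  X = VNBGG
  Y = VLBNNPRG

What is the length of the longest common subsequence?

Taking V at X[1]=Y[1] → N at X[2]=Y[5] → G at X[5]=Y[8] gives a common subsequence of length 3. Since dp[5][8] = 3, nothing longer is possible.

3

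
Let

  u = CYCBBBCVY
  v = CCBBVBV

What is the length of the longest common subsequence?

Pick C (u #1, v #1), then C (u #3, v #2), then B (u #4, v #3), then B (u #5, v #4), then B (u #6, v #6), then V (u #8, v #7); all 6 characters appear in both, in order. The LCS DP gives dp[9][7] = 6, so this is optimal.

6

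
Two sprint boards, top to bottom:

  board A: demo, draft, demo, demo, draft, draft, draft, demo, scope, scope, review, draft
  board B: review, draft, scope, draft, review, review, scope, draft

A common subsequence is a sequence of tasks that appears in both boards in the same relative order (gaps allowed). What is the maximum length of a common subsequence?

4

Taking draft (board A #2, board B #2) → draft (board A #5, board B #4) → scope (board A #10, board B #7) → draft (board A #12, board B #8) gives a common subsequence of length 4, and the DP table's final entry dp[12][8] is also 4, so no common subsequence is longer.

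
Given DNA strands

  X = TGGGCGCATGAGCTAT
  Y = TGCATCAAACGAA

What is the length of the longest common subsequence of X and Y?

8

Match T at X[1]=Y[1]; then G at X[4]=Y[2]; then C at X[5]=Y[3]; then C at X[7]=Y[6]; then A at X[8]=Y[9]; then G at X[10]=Y[11]; then A at X[11]=Y[12]; then A at X[15]=Y[13] — 8 bases in the same relative order in both. The LCS DP gives dp[16][13] = 8, so this is optimal.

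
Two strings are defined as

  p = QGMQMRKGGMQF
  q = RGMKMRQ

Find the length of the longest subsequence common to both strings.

5

Pick G [2,2], then M [3,3], then M [5,5], then R [6,6], then Q [11,7]; all 5 characters appear in both, in order. The LCS DP gives dp[12][7] = 5, so this is optimal.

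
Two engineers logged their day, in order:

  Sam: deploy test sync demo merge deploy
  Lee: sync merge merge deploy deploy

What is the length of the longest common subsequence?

Taking sync at Sam[3]=Lee[1], then merge at Sam[5]=Lee[3], then deploy at Sam[6]=Lee[5] gives a common subsequence of length 3. dp[6][5] = 3 confirms this is the maximum.

3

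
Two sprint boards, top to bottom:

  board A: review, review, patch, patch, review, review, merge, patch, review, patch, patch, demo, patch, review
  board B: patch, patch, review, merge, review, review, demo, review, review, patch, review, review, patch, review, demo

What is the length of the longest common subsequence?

8

Taking review (board A #1, board B #8), review (board A #2, board B #9), patch (board A #4, board B #10), review (board A #5, board B #11), review (board A #6, board B #12), patch (board A #8, board B #13), review (board A #9, board B #14), demo (board A #12, board B #15) gives a common subsequence of length 8. dp[14][15] = 8 confirms this is the maximum.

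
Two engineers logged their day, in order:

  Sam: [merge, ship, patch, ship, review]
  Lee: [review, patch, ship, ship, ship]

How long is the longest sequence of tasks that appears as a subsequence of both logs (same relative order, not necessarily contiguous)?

Match ship (Sam #2, Lee #4), ship (Sam #4, Lee #5) — 2 tasks in the same relative order in both, and the DP table's final entry dp[5][5] is also 2, so no common subsequence is longer.

2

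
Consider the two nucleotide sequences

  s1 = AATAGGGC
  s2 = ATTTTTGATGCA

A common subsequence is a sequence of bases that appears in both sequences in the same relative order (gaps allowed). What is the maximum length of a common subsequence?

Taking A at s1[1]=s2[1], then A at s1[2]=s2[8], then T at s1[3]=s2[9], then G at s1[7]=s2[10], then C at s1[8]=s2[11] gives a common subsequence of length 5. dp[8][12] = 5 confirms this is the maximum.

5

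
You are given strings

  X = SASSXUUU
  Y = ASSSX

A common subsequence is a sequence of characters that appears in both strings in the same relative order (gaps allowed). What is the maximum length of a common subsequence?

4

Let dp[i][j] be the LCS length of the first i characters of X and the first j characters of Y. dp[i][j] = dp[i-1][j-1]+1 when the i-th and j-th characters match, else max(dp[i-1][j], dp[i][j-1]).
    ·  A  S  S  S  X
 ·  0  0  0  0  0  0
 S  0  0  1  1  1  1
 A  0  1  1  1  1  1
 S  0  1  2  2  2  2
 S  0  1  2  3  3  3
 X  0  1  2  3  3  4
 U  0  1  2  3  3  4
 U  0  1  2  3  3  4
 U  0  1  2  3  3  4
dp[8][5] = 4. One LCS (by backtracking along matches): SSSX.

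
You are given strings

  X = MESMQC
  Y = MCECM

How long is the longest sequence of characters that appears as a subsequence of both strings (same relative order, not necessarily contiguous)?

Taking M (X #1, Y #1), E (X #2, Y #3), M (X #4, Y #5) gives a common subsequence of length 3. dp[6][5] = 3 confirms this is the maximum.

3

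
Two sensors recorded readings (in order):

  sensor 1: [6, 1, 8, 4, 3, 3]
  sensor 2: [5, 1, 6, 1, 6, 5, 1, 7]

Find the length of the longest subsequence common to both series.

Pick 6 at sensor 1[1]=sensor 2[5], then 1 at sensor 1[2]=sensor 2[7]; all 2 values appear in both, in order. The LCS DP gives dp[6][8] = 2, so this is optimal.

2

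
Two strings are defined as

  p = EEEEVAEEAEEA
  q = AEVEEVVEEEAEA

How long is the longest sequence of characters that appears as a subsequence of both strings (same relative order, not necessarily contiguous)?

9

Taking E [1,2], then E [2,4], then E [3,5], then E [4,8], then E [7,9], then E [8,10], then A [9,11], then E [11,12], then A [12,13] gives a common subsequence of length 9. The LCS DP gives dp[12][13] = 9, so this is optimal.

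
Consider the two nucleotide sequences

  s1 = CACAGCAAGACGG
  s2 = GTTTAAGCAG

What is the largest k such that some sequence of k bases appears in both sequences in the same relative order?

6

Let dp[i][j] be the LCS length of the first i bases of s1 and the first j bases of s2. dp[i][j] = dp[i-1][j-1]+1 when the i-th and j-th bases match, else max(dp[i-1][j], dp[i][j-1]).
    ·  G  T  T  T  A  A  G  C  A  G
 ·  0  0  0  0  0  0  0  0  0  0  0
 C  0  0  0  0  0  0  0  0  1  1  1
 A  0  0  0  0  0  1  1  1  1  2  2
 C  0  0  0  0  0  1  1  1  2  2  2
 A  0  0  0  0  0  1  2  2  2  3  3
 G  0  1  1  1  1  1  2  3  3  3  4
 C  0  1  1  1  1  1  2  3  4  4  4
 A  0  1  1  1  1  2  2  3  4  5  5
 A  0  1  1  1  1  2  3  3  4  5  5
 G  0  1  1  1  1  2  3  4  4  5  6
 A  0  1  1  1  1  2  3  4  4  5  6
 C  0  1  1  1  1  2  3  4  5  5  6
 G  0  1  1  1  1  2  3  4  5  5  6
 G  0  1  1  1  1  2  3  4  5  5  6
dp[13][10] = 6. One LCS (by backtracking along matches): AAGCAG.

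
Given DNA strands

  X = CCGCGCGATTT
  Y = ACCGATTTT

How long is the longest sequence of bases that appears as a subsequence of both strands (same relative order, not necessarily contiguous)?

Pick C at X[4]=Y[2], then C at X[6]=Y[3], then G at X[7]=Y[4], then A at X[8]=Y[5], then T at X[9]=Y[7], then T at X[10]=Y[8], then T at X[11]=Y[9]; all 7 bases appear in both, in order. dp[11][9] = 7 confirms this is the maximum.

7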